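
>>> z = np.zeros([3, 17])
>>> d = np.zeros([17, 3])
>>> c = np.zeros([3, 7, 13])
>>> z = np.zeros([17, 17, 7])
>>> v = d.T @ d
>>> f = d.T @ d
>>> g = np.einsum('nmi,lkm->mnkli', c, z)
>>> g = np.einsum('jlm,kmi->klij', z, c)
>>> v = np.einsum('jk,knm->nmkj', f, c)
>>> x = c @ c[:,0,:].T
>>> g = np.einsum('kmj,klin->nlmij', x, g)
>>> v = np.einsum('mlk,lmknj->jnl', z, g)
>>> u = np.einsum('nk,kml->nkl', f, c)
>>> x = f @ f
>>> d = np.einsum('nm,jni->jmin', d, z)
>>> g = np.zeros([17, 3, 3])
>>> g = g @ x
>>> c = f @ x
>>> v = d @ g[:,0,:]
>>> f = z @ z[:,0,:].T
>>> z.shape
(17, 17, 7)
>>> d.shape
(17, 3, 7, 17)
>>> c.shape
(3, 3)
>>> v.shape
(17, 3, 7, 3)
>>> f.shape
(17, 17, 17)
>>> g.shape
(17, 3, 3)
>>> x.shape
(3, 3)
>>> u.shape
(3, 3, 13)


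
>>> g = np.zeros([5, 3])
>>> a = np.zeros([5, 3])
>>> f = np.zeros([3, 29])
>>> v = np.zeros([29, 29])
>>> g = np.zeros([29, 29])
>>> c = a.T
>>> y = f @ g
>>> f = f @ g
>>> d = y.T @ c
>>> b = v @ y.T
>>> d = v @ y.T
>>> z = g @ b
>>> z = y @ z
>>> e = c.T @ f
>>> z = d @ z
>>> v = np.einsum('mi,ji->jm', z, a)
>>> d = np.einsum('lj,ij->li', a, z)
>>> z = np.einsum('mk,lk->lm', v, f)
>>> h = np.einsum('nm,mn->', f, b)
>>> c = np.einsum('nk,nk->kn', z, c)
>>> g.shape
(29, 29)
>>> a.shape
(5, 3)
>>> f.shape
(3, 29)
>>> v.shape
(5, 29)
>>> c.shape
(5, 3)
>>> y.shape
(3, 29)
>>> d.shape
(5, 29)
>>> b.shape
(29, 3)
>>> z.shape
(3, 5)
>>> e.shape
(5, 29)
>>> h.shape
()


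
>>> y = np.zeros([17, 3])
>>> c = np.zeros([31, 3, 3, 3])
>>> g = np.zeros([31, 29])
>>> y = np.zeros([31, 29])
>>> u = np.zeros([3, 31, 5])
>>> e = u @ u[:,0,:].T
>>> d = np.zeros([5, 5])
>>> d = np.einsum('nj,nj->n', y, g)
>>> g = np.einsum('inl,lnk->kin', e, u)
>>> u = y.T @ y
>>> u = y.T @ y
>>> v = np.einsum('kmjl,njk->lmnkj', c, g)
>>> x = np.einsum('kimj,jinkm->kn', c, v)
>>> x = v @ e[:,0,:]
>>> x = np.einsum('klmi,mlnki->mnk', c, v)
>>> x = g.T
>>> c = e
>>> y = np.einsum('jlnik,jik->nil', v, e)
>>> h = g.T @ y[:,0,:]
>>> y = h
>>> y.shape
(31, 3, 3)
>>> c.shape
(3, 31, 3)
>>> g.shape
(5, 3, 31)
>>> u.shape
(29, 29)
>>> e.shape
(3, 31, 3)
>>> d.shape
(31,)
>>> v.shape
(3, 3, 5, 31, 3)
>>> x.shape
(31, 3, 5)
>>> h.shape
(31, 3, 3)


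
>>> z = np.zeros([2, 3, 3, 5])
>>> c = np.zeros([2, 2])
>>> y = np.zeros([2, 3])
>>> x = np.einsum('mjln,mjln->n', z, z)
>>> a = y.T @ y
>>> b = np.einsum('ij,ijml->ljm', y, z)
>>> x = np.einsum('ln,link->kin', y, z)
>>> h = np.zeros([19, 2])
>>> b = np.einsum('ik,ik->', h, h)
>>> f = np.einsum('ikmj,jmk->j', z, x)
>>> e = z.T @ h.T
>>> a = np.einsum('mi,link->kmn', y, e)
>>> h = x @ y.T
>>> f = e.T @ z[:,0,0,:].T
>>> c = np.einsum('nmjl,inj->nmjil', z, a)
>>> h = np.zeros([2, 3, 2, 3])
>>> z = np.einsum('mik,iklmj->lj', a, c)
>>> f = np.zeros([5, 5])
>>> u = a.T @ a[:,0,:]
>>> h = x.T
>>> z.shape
(3, 5)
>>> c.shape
(2, 3, 3, 19, 5)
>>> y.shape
(2, 3)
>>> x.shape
(5, 3, 3)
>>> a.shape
(19, 2, 3)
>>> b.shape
()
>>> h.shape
(3, 3, 5)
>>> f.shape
(5, 5)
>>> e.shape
(5, 3, 3, 19)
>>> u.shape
(3, 2, 3)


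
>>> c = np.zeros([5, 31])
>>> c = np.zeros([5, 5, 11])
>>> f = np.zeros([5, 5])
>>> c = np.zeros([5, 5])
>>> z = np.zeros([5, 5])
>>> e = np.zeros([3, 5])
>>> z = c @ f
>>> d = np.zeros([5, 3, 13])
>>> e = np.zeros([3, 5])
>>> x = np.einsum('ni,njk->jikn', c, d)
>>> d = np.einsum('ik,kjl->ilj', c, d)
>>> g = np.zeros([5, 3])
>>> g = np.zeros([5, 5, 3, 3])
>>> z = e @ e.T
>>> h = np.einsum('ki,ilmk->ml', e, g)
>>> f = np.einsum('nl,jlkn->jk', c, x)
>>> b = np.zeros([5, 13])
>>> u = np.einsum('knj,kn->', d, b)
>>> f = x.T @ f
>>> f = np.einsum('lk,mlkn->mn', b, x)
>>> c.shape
(5, 5)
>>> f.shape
(3, 5)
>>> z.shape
(3, 3)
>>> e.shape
(3, 5)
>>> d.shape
(5, 13, 3)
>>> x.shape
(3, 5, 13, 5)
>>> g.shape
(5, 5, 3, 3)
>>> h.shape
(3, 5)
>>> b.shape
(5, 13)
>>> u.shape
()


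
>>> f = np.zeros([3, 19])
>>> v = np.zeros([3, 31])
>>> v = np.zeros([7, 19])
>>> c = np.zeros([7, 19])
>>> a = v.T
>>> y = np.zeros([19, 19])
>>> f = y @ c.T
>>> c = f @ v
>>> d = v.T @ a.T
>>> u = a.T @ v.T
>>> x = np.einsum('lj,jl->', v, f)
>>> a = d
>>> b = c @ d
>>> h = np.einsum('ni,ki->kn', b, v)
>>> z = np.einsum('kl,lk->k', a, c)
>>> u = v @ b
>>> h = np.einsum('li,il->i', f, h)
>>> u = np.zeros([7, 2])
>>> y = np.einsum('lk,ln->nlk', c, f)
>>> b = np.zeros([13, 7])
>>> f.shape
(19, 7)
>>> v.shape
(7, 19)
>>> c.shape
(19, 19)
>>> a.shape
(19, 19)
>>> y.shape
(7, 19, 19)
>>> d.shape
(19, 19)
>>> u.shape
(7, 2)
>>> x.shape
()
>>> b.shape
(13, 7)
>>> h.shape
(7,)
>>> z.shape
(19,)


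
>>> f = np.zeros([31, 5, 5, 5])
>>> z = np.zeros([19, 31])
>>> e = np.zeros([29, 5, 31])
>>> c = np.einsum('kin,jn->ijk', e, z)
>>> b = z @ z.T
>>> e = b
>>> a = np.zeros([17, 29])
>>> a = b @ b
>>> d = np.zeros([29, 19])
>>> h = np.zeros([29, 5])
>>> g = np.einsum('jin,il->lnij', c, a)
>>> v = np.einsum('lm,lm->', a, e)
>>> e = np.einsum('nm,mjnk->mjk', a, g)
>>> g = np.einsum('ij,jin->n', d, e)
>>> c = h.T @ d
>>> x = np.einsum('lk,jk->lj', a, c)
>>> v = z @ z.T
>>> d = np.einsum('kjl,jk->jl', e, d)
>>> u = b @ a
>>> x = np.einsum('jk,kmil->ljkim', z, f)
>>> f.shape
(31, 5, 5, 5)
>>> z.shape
(19, 31)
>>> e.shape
(19, 29, 5)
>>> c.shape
(5, 19)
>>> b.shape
(19, 19)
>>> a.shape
(19, 19)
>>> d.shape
(29, 5)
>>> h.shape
(29, 5)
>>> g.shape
(5,)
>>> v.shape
(19, 19)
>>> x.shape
(5, 19, 31, 5, 5)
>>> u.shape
(19, 19)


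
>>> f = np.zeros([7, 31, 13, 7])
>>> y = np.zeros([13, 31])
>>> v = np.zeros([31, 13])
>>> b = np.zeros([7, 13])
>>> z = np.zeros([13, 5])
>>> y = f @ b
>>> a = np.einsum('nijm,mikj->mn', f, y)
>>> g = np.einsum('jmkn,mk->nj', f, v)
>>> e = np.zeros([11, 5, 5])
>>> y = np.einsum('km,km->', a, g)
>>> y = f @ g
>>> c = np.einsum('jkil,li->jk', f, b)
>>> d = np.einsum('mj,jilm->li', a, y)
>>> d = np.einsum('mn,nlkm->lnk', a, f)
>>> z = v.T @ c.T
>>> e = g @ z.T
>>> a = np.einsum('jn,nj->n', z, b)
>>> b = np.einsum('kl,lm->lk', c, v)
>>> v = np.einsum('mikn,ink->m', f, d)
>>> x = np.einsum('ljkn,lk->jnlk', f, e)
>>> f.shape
(7, 31, 13, 7)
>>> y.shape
(7, 31, 13, 7)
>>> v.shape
(7,)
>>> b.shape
(31, 7)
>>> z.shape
(13, 7)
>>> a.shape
(7,)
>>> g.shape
(7, 7)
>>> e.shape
(7, 13)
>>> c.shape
(7, 31)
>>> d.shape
(31, 7, 13)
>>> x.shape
(31, 7, 7, 13)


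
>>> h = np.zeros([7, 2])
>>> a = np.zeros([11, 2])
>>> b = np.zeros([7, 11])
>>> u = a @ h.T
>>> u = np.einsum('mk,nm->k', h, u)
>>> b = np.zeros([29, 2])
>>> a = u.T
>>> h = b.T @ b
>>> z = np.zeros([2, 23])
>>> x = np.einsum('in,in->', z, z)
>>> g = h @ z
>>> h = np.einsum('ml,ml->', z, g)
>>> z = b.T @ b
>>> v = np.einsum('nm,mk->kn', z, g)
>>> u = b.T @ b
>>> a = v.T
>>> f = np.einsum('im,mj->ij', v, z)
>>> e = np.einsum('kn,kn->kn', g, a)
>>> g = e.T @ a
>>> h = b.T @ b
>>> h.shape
(2, 2)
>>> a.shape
(2, 23)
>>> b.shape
(29, 2)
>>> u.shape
(2, 2)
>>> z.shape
(2, 2)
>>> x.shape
()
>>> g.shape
(23, 23)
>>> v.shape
(23, 2)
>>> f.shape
(23, 2)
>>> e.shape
(2, 23)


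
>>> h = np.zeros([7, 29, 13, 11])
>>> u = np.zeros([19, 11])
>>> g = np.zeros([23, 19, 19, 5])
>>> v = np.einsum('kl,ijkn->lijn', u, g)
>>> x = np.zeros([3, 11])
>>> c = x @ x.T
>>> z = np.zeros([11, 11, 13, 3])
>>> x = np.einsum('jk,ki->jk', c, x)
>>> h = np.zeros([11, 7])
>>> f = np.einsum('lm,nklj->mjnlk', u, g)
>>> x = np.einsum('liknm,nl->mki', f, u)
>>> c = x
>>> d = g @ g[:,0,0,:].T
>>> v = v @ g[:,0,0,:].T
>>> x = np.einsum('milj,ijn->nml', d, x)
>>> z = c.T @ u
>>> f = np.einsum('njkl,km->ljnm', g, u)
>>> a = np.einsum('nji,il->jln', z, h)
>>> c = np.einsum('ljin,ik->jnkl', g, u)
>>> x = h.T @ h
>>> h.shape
(11, 7)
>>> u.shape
(19, 11)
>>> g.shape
(23, 19, 19, 5)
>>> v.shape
(11, 23, 19, 23)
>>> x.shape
(7, 7)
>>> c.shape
(19, 5, 11, 23)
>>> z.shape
(5, 23, 11)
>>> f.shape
(5, 19, 23, 11)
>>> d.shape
(23, 19, 19, 23)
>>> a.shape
(23, 7, 5)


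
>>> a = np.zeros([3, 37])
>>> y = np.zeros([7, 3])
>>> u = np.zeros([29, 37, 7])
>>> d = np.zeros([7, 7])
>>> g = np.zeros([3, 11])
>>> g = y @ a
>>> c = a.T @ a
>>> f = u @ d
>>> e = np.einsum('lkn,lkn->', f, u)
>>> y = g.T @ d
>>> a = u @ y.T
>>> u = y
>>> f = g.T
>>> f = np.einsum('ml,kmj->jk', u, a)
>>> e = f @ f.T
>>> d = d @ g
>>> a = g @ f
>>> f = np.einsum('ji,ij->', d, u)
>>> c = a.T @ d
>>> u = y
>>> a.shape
(7, 29)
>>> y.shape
(37, 7)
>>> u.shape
(37, 7)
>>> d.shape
(7, 37)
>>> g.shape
(7, 37)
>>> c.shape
(29, 37)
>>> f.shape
()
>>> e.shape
(37, 37)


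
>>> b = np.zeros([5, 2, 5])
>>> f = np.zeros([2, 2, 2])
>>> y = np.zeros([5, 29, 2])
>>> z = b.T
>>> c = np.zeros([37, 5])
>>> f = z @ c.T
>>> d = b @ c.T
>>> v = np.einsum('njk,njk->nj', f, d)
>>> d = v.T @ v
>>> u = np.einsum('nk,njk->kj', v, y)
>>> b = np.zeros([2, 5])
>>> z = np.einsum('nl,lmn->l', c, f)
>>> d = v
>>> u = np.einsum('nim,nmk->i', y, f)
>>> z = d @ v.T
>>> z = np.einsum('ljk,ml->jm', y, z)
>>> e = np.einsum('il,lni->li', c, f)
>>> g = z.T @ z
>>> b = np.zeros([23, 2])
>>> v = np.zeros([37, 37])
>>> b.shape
(23, 2)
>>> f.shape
(5, 2, 37)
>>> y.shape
(5, 29, 2)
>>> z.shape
(29, 5)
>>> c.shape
(37, 5)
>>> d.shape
(5, 2)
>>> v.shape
(37, 37)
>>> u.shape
(29,)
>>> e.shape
(5, 37)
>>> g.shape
(5, 5)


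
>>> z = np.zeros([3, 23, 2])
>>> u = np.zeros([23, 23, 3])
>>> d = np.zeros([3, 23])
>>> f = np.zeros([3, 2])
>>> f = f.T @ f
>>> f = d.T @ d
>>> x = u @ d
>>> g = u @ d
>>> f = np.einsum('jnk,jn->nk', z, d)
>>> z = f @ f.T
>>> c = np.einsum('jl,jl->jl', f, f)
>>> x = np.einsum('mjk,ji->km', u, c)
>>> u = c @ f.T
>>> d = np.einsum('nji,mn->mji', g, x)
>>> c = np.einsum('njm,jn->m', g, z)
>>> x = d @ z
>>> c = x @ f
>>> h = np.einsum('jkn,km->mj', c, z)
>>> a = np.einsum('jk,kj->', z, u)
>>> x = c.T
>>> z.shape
(23, 23)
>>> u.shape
(23, 23)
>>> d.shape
(3, 23, 23)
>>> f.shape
(23, 2)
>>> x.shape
(2, 23, 3)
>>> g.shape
(23, 23, 23)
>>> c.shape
(3, 23, 2)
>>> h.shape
(23, 3)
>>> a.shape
()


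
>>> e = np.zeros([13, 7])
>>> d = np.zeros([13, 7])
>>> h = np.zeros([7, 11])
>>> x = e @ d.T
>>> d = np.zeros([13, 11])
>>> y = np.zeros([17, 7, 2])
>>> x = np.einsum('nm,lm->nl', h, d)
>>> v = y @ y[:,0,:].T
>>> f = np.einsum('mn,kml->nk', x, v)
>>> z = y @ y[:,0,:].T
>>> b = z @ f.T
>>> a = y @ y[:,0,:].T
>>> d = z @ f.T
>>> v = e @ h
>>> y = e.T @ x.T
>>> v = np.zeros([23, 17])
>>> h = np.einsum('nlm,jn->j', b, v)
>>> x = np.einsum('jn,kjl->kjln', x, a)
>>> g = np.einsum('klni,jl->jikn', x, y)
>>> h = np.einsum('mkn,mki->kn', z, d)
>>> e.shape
(13, 7)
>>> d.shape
(17, 7, 13)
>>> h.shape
(7, 17)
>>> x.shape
(17, 7, 17, 13)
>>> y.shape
(7, 7)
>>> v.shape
(23, 17)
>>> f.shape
(13, 17)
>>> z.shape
(17, 7, 17)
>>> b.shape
(17, 7, 13)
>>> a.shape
(17, 7, 17)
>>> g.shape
(7, 13, 17, 17)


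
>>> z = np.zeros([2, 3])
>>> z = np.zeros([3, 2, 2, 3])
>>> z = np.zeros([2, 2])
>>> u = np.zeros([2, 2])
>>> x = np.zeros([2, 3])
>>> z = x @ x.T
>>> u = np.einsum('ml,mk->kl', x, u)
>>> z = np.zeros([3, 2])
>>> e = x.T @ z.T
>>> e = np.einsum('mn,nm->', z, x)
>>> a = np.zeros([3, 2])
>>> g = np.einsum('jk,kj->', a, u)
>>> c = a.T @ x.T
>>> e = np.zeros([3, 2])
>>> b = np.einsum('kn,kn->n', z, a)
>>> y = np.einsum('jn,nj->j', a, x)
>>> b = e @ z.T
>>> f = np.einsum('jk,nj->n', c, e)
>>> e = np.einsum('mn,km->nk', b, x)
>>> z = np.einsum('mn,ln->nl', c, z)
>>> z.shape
(2, 3)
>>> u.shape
(2, 3)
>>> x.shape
(2, 3)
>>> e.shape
(3, 2)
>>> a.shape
(3, 2)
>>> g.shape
()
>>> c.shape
(2, 2)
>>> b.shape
(3, 3)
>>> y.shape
(3,)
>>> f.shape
(3,)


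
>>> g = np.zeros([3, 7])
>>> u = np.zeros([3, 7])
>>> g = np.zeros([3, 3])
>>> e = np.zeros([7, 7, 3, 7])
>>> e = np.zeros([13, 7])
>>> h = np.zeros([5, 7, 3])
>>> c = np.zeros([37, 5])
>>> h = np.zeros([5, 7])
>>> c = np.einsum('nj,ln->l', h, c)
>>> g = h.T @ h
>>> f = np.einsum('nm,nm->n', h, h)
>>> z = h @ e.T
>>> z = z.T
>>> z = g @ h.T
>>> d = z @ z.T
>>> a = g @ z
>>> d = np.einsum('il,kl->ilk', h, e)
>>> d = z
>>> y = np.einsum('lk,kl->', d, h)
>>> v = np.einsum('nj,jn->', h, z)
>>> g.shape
(7, 7)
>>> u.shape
(3, 7)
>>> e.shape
(13, 7)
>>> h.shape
(5, 7)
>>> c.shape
(37,)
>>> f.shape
(5,)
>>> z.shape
(7, 5)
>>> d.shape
(7, 5)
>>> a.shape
(7, 5)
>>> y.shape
()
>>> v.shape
()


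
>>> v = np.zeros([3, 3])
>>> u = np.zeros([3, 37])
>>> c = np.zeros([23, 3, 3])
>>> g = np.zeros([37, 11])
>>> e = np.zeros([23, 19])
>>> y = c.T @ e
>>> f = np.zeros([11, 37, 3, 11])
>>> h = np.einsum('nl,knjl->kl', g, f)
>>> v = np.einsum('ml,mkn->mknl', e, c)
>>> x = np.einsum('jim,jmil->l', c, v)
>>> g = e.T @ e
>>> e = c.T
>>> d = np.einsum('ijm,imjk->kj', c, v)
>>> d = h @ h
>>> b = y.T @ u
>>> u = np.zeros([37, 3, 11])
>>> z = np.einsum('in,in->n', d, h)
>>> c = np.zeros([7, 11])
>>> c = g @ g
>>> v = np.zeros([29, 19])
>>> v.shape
(29, 19)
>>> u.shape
(37, 3, 11)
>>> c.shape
(19, 19)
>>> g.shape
(19, 19)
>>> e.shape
(3, 3, 23)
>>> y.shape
(3, 3, 19)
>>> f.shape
(11, 37, 3, 11)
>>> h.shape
(11, 11)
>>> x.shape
(19,)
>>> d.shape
(11, 11)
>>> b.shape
(19, 3, 37)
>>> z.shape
(11,)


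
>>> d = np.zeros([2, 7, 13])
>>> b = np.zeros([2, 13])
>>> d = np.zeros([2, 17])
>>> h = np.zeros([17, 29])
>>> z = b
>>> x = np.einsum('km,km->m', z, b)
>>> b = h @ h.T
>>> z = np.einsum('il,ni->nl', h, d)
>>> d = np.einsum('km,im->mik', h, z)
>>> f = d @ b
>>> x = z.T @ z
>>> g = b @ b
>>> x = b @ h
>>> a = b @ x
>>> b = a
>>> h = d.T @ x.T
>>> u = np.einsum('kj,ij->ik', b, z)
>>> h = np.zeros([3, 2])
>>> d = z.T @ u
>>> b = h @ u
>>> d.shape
(29, 17)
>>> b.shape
(3, 17)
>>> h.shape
(3, 2)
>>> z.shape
(2, 29)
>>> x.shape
(17, 29)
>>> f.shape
(29, 2, 17)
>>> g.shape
(17, 17)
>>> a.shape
(17, 29)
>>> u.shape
(2, 17)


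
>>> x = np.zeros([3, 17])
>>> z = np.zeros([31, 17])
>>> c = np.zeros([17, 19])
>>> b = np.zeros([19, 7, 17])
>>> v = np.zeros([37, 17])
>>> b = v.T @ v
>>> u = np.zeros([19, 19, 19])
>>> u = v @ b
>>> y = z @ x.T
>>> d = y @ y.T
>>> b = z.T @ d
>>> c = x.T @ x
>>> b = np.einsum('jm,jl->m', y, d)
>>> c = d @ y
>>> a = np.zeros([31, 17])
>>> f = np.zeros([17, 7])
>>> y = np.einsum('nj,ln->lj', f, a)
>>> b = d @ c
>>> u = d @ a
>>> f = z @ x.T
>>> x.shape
(3, 17)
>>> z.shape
(31, 17)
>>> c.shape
(31, 3)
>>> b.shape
(31, 3)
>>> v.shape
(37, 17)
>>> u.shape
(31, 17)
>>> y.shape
(31, 7)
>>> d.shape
(31, 31)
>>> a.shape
(31, 17)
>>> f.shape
(31, 3)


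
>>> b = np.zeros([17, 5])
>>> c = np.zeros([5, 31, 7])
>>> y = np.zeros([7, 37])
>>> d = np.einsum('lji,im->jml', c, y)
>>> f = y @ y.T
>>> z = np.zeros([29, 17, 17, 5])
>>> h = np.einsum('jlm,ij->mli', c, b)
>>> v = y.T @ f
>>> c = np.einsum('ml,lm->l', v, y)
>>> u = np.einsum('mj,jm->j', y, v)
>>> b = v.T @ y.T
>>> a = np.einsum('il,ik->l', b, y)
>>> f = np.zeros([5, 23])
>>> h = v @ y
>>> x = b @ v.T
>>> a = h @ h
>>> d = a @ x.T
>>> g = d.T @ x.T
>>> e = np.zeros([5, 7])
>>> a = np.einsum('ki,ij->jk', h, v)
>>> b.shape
(7, 7)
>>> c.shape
(7,)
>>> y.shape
(7, 37)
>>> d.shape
(37, 7)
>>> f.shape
(5, 23)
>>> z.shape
(29, 17, 17, 5)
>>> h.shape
(37, 37)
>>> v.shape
(37, 7)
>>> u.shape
(37,)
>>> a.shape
(7, 37)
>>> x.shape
(7, 37)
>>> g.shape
(7, 7)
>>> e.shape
(5, 7)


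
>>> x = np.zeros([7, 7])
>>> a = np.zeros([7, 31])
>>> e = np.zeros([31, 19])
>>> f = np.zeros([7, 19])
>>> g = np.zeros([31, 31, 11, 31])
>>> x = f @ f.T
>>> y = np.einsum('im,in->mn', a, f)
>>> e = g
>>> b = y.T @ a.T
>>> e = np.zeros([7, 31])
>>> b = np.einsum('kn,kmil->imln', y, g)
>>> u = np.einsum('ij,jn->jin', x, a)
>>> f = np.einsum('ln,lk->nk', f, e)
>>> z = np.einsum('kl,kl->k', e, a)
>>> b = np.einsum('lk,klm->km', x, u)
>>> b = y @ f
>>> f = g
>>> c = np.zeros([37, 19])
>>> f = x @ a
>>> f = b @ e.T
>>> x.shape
(7, 7)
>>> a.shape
(7, 31)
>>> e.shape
(7, 31)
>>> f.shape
(31, 7)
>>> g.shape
(31, 31, 11, 31)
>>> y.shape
(31, 19)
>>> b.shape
(31, 31)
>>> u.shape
(7, 7, 31)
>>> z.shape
(7,)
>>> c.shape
(37, 19)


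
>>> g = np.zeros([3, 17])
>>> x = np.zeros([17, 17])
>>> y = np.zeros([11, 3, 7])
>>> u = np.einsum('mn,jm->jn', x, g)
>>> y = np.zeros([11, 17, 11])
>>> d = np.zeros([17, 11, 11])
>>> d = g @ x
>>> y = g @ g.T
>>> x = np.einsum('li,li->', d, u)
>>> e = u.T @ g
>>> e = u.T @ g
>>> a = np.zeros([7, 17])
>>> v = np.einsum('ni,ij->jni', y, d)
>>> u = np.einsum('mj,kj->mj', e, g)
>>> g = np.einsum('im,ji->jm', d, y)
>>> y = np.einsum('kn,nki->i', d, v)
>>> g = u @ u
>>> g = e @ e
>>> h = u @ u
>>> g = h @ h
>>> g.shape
(17, 17)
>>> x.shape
()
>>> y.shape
(3,)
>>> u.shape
(17, 17)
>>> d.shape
(3, 17)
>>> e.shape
(17, 17)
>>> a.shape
(7, 17)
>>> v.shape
(17, 3, 3)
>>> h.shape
(17, 17)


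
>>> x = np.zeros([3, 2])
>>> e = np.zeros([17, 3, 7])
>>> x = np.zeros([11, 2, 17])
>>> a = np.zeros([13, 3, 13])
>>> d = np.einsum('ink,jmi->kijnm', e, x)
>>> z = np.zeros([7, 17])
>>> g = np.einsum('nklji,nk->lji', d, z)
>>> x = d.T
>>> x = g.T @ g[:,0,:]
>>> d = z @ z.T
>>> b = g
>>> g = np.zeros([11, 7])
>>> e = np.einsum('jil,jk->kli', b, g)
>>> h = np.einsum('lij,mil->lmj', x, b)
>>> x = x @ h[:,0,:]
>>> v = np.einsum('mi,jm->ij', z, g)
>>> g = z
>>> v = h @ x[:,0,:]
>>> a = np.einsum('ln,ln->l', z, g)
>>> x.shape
(2, 3, 2)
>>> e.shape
(7, 2, 3)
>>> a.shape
(7,)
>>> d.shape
(7, 7)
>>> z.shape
(7, 17)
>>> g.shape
(7, 17)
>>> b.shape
(11, 3, 2)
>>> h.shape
(2, 11, 2)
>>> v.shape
(2, 11, 2)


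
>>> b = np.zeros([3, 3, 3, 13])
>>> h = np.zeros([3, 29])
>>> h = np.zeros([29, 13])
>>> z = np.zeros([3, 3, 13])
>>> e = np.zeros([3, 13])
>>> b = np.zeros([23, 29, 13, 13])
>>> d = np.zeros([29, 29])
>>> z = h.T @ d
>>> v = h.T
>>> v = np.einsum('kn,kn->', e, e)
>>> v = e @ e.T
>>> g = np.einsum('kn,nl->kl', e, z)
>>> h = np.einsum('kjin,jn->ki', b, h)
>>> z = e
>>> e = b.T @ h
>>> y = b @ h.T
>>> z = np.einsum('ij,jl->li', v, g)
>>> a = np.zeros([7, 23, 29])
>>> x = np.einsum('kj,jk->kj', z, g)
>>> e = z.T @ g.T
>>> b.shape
(23, 29, 13, 13)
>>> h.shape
(23, 13)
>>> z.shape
(29, 3)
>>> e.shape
(3, 3)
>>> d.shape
(29, 29)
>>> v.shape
(3, 3)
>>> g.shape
(3, 29)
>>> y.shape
(23, 29, 13, 23)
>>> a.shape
(7, 23, 29)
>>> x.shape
(29, 3)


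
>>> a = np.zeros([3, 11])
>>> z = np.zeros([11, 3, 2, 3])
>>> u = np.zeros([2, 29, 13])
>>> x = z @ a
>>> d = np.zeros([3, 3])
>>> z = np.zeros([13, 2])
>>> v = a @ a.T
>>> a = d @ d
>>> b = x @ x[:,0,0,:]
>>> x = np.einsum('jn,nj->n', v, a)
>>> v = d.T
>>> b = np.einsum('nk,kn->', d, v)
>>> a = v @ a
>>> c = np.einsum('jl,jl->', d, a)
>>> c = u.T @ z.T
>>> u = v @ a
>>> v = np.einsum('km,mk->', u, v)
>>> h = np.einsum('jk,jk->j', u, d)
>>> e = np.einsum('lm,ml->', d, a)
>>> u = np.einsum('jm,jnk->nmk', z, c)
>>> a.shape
(3, 3)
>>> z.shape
(13, 2)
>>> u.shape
(29, 2, 13)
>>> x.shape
(3,)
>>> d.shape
(3, 3)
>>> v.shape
()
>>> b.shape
()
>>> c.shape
(13, 29, 13)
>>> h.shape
(3,)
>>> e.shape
()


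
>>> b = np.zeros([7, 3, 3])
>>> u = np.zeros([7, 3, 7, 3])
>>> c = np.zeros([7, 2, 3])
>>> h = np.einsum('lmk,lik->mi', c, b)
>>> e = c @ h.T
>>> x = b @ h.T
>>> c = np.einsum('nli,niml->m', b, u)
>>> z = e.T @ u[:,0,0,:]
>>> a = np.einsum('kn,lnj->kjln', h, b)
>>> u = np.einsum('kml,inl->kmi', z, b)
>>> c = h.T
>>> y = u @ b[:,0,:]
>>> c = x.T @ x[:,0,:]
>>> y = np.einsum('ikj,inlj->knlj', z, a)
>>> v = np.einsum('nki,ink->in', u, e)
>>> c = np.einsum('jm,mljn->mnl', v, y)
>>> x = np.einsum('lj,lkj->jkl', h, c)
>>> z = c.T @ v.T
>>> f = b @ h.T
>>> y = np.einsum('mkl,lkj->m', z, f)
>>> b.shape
(7, 3, 3)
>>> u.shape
(2, 2, 7)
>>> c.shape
(2, 3, 3)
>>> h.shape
(2, 3)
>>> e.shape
(7, 2, 2)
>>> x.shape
(3, 3, 2)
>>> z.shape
(3, 3, 7)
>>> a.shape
(2, 3, 7, 3)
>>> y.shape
(3,)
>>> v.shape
(7, 2)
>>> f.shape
(7, 3, 2)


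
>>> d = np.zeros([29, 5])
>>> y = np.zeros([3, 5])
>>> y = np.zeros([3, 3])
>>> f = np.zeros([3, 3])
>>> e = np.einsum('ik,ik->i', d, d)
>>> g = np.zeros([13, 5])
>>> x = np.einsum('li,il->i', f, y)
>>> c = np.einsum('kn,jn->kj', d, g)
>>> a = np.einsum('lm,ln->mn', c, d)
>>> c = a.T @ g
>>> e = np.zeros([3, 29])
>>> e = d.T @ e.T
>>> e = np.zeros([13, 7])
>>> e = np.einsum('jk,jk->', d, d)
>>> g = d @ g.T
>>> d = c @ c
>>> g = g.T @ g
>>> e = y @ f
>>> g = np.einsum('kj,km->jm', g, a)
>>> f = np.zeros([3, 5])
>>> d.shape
(5, 5)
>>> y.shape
(3, 3)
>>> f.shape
(3, 5)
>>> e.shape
(3, 3)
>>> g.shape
(13, 5)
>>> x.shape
(3,)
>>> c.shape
(5, 5)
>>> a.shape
(13, 5)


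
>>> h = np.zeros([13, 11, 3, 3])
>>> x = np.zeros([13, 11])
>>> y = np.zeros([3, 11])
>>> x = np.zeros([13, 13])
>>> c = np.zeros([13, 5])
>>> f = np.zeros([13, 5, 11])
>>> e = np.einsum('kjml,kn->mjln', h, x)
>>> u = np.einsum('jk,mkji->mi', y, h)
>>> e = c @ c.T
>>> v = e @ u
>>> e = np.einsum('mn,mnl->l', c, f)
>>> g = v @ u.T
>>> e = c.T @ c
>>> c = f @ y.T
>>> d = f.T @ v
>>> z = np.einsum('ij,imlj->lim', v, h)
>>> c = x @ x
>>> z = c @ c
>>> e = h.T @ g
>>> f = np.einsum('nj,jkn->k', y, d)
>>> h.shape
(13, 11, 3, 3)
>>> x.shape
(13, 13)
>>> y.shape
(3, 11)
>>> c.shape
(13, 13)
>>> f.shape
(5,)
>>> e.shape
(3, 3, 11, 13)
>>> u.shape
(13, 3)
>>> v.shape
(13, 3)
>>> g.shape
(13, 13)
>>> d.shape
(11, 5, 3)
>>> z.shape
(13, 13)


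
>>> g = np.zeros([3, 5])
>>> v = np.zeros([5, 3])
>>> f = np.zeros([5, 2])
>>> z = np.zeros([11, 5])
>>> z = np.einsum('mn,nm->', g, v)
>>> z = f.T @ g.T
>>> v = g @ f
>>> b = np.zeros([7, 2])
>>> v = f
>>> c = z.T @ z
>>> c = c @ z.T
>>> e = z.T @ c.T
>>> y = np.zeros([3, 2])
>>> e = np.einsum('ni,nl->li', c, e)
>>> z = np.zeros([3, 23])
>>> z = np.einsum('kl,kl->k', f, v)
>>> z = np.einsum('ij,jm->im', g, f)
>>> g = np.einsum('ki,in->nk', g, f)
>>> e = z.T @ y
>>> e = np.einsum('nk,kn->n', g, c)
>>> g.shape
(2, 3)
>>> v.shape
(5, 2)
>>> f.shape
(5, 2)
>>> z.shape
(3, 2)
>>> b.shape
(7, 2)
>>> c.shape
(3, 2)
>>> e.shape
(2,)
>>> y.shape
(3, 2)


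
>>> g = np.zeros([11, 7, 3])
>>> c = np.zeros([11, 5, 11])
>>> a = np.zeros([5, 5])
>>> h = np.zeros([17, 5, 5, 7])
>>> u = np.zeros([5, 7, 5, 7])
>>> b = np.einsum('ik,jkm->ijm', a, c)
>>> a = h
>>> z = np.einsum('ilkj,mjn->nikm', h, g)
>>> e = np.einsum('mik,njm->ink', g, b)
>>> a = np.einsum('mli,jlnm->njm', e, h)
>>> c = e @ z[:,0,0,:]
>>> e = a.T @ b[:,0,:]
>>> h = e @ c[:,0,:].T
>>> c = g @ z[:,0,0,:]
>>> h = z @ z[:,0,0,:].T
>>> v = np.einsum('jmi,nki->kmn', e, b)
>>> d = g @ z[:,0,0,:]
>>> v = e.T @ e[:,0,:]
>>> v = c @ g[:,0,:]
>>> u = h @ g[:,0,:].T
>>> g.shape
(11, 7, 3)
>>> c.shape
(11, 7, 11)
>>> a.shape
(5, 17, 7)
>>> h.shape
(3, 17, 5, 3)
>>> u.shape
(3, 17, 5, 11)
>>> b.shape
(5, 11, 11)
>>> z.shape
(3, 17, 5, 11)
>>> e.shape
(7, 17, 11)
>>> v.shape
(11, 7, 3)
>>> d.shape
(11, 7, 11)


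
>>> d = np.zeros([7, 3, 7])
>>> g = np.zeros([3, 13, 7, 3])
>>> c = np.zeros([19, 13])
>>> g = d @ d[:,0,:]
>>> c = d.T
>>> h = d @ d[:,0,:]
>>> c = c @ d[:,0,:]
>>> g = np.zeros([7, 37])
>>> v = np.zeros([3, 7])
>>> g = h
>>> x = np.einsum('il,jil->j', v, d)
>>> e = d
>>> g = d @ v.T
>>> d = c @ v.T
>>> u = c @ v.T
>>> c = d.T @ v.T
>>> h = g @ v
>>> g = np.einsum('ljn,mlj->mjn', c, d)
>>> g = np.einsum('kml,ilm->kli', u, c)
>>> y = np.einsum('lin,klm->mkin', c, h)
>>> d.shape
(7, 3, 3)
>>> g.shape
(7, 3, 3)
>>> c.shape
(3, 3, 3)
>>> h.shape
(7, 3, 7)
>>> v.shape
(3, 7)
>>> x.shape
(7,)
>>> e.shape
(7, 3, 7)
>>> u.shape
(7, 3, 3)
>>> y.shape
(7, 7, 3, 3)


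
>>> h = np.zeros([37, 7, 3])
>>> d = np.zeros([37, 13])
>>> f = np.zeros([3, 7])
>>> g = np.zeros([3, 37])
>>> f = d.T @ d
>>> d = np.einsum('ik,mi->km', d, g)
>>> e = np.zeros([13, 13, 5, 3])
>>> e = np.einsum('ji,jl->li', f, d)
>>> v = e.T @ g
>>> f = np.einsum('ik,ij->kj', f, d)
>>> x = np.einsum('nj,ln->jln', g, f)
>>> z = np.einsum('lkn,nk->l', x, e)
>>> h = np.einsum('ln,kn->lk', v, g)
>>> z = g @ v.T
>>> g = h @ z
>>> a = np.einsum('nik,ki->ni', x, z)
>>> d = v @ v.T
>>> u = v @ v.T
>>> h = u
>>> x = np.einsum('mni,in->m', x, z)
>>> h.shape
(13, 13)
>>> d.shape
(13, 13)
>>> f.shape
(13, 3)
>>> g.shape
(13, 13)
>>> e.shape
(3, 13)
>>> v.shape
(13, 37)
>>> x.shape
(37,)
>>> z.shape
(3, 13)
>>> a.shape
(37, 13)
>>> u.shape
(13, 13)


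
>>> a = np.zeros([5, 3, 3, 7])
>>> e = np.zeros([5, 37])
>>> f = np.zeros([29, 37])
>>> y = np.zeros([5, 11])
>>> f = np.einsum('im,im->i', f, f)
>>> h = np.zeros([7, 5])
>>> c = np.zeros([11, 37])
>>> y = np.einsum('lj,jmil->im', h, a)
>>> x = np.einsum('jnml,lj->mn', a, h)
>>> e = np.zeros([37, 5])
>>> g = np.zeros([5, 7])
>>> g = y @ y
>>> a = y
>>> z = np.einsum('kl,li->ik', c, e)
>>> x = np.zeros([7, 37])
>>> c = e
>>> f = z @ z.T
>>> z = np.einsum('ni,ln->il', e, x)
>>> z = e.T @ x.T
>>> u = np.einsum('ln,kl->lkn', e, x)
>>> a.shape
(3, 3)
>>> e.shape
(37, 5)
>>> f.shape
(5, 5)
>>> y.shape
(3, 3)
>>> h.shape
(7, 5)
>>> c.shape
(37, 5)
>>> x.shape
(7, 37)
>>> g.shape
(3, 3)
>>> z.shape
(5, 7)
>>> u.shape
(37, 7, 5)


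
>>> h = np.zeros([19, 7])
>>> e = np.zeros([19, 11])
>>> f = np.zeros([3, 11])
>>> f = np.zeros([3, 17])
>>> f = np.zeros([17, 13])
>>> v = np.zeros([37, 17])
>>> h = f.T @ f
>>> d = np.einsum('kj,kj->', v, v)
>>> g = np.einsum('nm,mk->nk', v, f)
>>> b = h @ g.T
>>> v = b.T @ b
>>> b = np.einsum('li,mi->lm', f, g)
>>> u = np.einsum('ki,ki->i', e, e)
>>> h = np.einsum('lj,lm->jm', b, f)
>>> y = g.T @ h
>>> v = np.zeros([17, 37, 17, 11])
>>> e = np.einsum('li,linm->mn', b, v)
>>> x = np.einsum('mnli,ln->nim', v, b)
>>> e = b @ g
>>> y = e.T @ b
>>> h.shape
(37, 13)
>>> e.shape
(17, 13)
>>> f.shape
(17, 13)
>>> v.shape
(17, 37, 17, 11)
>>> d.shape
()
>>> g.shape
(37, 13)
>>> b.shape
(17, 37)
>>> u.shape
(11,)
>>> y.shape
(13, 37)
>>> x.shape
(37, 11, 17)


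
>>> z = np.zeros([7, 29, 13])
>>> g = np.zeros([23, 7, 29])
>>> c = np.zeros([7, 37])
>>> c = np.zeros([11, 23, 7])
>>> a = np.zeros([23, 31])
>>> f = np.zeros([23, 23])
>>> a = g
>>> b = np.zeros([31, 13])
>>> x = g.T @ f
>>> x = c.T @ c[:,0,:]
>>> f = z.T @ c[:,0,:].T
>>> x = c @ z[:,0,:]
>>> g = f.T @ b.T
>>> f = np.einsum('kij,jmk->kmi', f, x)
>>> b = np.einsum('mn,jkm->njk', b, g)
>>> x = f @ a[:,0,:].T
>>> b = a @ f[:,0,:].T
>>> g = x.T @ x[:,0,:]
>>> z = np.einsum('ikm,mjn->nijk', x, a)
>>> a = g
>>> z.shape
(29, 13, 7, 23)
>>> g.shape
(23, 23, 23)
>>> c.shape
(11, 23, 7)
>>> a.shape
(23, 23, 23)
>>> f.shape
(13, 23, 29)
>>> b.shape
(23, 7, 13)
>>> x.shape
(13, 23, 23)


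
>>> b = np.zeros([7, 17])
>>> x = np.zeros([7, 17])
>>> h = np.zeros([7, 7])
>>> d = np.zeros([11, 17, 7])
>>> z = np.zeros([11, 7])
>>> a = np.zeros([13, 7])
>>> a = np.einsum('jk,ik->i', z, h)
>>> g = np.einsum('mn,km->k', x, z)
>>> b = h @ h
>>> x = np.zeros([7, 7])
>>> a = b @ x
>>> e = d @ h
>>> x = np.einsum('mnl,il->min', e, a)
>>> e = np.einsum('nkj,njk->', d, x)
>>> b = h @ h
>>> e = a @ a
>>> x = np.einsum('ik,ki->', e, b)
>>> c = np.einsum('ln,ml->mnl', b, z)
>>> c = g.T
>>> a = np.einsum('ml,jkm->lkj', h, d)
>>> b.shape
(7, 7)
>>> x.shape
()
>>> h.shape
(7, 7)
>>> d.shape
(11, 17, 7)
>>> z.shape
(11, 7)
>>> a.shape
(7, 17, 11)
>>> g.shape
(11,)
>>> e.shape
(7, 7)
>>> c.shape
(11,)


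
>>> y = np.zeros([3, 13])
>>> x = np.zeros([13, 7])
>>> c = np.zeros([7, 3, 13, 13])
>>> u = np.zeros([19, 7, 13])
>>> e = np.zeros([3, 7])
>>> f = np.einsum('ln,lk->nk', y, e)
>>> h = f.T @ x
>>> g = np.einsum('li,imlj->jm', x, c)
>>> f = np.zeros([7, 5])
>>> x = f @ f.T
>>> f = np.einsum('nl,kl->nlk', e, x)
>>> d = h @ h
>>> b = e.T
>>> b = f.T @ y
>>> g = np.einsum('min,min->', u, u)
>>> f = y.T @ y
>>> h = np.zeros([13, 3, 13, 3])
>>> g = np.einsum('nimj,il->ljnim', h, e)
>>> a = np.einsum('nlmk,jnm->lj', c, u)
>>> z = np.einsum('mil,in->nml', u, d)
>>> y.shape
(3, 13)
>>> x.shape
(7, 7)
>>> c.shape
(7, 3, 13, 13)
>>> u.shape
(19, 7, 13)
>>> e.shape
(3, 7)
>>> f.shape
(13, 13)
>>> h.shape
(13, 3, 13, 3)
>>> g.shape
(7, 3, 13, 3, 13)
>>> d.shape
(7, 7)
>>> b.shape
(7, 7, 13)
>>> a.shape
(3, 19)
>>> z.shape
(7, 19, 13)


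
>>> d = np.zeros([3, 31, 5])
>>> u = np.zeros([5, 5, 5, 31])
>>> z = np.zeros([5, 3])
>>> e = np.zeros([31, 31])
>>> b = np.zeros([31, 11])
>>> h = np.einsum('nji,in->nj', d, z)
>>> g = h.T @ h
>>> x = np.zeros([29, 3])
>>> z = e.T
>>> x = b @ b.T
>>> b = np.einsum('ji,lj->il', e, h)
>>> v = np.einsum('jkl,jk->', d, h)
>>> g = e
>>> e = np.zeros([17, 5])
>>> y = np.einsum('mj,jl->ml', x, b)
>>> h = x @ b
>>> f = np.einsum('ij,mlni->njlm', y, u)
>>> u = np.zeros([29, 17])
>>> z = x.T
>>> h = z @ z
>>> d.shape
(3, 31, 5)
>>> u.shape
(29, 17)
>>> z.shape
(31, 31)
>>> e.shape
(17, 5)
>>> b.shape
(31, 3)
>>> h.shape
(31, 31)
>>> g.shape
(31, 31)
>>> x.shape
(31, 31)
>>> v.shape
()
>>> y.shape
(31, 3)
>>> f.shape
(5, 3, 5, 5)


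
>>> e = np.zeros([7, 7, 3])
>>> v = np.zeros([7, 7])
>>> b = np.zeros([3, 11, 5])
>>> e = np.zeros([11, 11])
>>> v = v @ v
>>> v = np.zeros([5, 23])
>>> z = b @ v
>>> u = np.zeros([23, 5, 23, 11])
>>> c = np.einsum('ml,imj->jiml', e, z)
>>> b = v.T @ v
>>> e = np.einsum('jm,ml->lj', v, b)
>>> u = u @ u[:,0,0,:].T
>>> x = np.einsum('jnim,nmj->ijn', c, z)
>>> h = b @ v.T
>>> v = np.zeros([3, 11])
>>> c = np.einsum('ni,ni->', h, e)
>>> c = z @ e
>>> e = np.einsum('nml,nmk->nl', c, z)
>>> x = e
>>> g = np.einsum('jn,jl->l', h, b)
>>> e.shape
(3, 5)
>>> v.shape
(3, 11)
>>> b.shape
(23, 23)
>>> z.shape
(3, 11, 23)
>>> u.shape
(23, 5, 23, 23)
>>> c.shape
(3, 11, 5)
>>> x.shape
(3, 5)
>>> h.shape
(23, 5)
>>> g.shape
(23,)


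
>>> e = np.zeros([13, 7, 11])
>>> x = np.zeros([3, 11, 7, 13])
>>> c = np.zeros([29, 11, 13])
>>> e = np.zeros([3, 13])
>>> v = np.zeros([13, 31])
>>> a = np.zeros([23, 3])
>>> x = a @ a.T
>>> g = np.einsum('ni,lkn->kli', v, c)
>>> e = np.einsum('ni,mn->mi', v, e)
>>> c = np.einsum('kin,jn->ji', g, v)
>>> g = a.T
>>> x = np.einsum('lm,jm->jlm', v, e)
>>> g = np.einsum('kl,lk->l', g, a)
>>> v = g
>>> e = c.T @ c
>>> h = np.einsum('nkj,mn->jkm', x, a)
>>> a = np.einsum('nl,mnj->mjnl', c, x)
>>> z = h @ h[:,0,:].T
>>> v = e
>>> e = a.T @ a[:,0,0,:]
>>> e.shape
(29, 13, 31, 29)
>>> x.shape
(3, 13, 31)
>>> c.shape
(13, 29)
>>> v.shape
(29, 29)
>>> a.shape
(3, 31, 13, 29)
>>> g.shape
(23,)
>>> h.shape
(31, 13, 23)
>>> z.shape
(31, 13, 31)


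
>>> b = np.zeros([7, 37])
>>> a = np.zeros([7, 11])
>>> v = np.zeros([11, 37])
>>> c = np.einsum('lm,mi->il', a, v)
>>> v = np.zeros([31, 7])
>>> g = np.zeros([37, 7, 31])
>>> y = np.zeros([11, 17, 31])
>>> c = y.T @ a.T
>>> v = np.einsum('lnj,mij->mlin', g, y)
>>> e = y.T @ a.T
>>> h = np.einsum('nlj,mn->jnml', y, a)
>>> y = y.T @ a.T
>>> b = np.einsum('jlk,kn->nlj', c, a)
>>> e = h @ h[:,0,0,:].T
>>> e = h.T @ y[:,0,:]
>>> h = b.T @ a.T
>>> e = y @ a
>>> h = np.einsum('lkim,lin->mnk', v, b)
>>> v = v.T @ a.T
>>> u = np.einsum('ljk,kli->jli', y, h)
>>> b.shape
(11, 17, 31)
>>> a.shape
(7, 11)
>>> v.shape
(7, 17, 37, 7)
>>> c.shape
(31, 17, 7)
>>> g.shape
(37, 7, 31)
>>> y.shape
(31, 17, 7)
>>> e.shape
(31, 17, 11)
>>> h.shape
(7, 31, 37)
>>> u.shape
(17, 31, 37)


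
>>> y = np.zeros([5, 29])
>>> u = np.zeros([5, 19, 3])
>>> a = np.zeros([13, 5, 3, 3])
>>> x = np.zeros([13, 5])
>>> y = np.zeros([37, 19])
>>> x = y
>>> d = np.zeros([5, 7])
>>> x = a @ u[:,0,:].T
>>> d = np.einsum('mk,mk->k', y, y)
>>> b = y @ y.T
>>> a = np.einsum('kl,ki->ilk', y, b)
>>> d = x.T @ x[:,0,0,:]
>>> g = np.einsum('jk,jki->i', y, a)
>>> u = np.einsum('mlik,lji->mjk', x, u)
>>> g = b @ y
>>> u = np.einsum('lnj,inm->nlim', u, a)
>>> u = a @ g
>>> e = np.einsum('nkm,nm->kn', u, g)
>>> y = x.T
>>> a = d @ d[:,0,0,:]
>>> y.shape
(5, 3, 5, 13)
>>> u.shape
(37, 19, 19)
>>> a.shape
(5, 3, 5, 5)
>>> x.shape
(13, 5, 3, 5)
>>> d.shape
(5, 3, 5, 5)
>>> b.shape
(37, 37)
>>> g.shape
(37, 19)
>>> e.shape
(19, 37)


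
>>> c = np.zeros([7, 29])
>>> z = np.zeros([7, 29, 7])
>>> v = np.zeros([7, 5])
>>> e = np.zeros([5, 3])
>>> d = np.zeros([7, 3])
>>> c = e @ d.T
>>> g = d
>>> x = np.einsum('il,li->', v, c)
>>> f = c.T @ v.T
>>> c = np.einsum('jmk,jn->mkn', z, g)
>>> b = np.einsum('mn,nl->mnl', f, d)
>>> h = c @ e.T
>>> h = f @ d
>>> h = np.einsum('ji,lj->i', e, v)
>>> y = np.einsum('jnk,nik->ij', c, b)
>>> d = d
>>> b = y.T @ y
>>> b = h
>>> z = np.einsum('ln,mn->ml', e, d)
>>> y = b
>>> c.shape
(29, 7, 3)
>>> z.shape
(7, 5)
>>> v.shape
(7, 5)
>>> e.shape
(5, 3)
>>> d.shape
(7, 3)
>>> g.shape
(7, 3)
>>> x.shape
()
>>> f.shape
(7, 7)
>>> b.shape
(3,)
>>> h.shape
(3,)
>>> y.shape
(3,)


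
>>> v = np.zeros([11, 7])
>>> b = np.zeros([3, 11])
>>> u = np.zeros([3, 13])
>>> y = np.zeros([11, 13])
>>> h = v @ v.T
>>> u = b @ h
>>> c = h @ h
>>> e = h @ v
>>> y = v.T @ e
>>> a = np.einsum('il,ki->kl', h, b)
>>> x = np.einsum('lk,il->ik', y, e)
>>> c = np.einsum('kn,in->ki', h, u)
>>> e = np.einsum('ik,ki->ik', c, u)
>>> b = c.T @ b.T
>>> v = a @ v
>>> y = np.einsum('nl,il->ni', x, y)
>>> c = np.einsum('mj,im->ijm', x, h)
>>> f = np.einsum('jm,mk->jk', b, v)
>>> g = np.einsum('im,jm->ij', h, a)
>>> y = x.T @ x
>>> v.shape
(3, 7)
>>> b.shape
(3, 3)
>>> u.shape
(3, 11)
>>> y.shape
(7, 7)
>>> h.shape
(11, 11)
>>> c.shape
(11, 7, 11)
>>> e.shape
(11, 3)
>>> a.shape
(3, 11)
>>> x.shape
(11, 7)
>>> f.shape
(3, 7)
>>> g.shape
(11, 3)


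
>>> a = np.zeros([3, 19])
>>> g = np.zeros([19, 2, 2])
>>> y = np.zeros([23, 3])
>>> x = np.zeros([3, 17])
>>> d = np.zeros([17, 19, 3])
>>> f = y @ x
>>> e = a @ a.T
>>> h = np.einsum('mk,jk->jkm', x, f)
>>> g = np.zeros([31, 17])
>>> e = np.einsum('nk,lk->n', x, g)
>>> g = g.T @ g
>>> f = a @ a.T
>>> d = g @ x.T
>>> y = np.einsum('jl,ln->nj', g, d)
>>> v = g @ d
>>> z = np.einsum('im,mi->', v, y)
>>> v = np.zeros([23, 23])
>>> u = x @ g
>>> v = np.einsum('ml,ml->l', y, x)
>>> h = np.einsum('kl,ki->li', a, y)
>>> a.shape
(3, 19)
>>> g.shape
(17, 17)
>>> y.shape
(3, 17)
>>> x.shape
(3, 17)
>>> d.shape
(17, 3)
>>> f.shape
(3, 3)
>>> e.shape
(3,)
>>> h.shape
(19, 17)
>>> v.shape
(17,)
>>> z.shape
()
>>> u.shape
(3, 17)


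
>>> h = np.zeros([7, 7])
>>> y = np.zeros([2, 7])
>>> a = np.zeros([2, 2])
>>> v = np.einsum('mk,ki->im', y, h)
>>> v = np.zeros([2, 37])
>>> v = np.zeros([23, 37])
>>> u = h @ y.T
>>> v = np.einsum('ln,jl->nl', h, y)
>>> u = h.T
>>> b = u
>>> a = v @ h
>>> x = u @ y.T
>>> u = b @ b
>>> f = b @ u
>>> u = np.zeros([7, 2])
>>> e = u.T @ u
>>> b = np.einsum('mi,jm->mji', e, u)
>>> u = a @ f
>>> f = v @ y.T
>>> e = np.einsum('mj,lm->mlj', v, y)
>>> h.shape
(7, 7)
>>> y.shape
(2, 7)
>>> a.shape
(7, 7)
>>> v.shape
(7, 7)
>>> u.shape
(7, 7)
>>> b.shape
(2, 7, 2)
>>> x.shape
(7, 2)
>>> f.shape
(7, 2)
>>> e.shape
(7, 2, 7)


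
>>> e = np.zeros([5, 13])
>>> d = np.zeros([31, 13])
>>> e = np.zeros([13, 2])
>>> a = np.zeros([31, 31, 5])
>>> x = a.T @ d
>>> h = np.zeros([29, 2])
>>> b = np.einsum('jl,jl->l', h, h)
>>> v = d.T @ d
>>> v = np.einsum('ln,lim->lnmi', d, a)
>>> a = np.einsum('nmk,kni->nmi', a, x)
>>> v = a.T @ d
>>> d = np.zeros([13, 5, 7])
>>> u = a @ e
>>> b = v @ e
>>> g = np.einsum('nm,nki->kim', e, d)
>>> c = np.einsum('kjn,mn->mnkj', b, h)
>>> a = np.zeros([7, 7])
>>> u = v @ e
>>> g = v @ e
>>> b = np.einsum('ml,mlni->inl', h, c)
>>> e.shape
(13, 2)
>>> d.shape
(13, 5, 7)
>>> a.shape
(7, 7)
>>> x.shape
(5, 31, 13)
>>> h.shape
(29, 2)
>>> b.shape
(31, 13, 2)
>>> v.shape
(13, 31, 13)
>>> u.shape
(13, 31, 2)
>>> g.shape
(13, 31, 2)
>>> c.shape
(29, 2, 13, 31)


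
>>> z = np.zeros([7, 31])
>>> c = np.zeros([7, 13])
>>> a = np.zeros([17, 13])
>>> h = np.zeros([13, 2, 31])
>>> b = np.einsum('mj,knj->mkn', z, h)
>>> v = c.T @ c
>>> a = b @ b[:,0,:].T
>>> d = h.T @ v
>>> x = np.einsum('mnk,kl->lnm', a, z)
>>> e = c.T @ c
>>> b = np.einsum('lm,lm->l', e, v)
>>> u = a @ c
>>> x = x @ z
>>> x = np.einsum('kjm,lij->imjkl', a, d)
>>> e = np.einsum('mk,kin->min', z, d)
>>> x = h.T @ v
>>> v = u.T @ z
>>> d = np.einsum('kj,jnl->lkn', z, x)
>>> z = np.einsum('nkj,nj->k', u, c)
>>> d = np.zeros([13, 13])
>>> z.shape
(13,)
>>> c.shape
(7, 13)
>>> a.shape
(7, 13, 7)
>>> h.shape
(13, 2, 31)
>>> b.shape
(13,)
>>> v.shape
(13, 13, 31)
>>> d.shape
(13, 13)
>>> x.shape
(31, 2, 13)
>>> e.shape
(7, 2, 13)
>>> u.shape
(7, 13, 13)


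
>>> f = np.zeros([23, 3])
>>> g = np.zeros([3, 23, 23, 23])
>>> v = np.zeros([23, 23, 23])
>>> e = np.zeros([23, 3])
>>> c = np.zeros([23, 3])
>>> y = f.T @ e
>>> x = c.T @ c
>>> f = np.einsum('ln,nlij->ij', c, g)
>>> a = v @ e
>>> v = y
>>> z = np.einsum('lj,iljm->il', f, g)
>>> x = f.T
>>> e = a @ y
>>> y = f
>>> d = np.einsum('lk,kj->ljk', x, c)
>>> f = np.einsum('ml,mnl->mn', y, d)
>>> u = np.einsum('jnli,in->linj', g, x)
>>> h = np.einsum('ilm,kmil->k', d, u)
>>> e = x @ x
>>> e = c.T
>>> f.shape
(23, 3)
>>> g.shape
(3, 23, 23, 23)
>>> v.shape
(3, 3)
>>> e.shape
(3, 23)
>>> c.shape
(23, 3)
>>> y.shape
(23, 23)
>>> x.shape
(23, 23)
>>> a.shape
(23, 23, 3)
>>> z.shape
(3, 23)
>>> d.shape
(23, 3, 23)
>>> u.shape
(23, 23, 23, 3)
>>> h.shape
(23,)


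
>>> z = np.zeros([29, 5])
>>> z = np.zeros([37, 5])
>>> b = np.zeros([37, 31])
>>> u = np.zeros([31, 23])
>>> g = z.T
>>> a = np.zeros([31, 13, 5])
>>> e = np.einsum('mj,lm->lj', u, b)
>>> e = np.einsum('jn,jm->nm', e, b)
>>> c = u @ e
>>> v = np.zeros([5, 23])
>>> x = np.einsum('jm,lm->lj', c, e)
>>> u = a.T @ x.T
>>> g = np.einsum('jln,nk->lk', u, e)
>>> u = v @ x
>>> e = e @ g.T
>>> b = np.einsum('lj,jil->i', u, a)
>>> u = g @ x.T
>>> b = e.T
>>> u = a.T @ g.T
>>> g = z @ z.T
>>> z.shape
(37, 5)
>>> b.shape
(13, 23)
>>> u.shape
(5, 13, 13)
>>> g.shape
(37, 37)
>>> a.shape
(31, 13, 5)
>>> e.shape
(23, 13)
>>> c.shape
(31, 31)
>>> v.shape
(5, 23)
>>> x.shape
(23, 31)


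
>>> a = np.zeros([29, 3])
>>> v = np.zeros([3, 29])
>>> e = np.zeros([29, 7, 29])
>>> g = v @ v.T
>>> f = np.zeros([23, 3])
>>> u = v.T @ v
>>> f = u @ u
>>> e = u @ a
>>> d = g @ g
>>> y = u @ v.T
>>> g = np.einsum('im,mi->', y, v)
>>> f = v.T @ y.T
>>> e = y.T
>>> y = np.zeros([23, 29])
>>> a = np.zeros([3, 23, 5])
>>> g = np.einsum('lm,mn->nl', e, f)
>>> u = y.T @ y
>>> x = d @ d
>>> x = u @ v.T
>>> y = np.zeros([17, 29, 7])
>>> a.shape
(3, 23, 5)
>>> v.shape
(3, 29)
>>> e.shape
(3, 29)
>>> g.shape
(29, 3)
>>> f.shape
(29, 29)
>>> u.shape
(29, 29)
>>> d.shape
(3, 3)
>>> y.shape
(17, 29, 7)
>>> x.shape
(29, 3)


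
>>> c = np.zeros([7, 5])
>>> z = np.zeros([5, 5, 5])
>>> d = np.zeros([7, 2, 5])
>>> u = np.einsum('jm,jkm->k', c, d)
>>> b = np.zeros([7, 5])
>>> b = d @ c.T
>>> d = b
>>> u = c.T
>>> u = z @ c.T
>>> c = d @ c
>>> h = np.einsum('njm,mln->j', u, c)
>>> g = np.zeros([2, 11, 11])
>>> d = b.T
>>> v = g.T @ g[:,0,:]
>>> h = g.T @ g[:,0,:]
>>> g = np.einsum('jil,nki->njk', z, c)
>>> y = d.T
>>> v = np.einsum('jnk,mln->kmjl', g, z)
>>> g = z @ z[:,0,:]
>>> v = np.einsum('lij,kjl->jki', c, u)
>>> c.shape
(7, 2, 5)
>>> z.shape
(5, 5, 5)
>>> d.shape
(7, 2, 7)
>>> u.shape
(5, 5, 7)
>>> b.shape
(7, 2, 7)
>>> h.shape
(11, 11, 11)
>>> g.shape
(5, 5, 5)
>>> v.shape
(5, 5, 2)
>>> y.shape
(7, 2, 7)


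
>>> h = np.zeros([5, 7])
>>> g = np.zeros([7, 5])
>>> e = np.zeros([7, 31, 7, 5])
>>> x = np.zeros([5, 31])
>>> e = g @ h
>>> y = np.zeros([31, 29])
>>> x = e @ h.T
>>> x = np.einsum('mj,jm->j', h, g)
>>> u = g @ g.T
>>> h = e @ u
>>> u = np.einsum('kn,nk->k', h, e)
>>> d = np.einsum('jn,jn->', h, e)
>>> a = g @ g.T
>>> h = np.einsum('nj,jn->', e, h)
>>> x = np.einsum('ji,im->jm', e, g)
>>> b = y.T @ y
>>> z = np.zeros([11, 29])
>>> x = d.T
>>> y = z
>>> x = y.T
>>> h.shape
()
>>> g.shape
(7, 5)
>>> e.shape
(7, 7)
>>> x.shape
(29, 11)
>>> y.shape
(11, 29)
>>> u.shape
(7,)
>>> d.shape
()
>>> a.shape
(7, 7)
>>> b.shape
(29, 29)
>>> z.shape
(11, 29)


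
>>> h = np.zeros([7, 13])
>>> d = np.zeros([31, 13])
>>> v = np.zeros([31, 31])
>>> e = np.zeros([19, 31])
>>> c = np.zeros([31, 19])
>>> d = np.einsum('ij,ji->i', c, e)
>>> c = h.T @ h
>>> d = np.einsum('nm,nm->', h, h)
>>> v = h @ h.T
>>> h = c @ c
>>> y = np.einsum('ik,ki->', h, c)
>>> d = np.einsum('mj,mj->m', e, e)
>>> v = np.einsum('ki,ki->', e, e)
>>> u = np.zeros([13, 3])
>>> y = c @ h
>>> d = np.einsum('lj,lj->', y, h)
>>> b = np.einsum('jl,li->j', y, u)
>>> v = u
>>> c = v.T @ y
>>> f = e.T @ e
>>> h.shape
(13, 13)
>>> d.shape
()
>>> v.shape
(13, 3)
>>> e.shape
(19, 31)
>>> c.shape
(3, 13)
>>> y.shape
(13, 13)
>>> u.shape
(13, 3)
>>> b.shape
(13,)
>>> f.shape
(31, 31)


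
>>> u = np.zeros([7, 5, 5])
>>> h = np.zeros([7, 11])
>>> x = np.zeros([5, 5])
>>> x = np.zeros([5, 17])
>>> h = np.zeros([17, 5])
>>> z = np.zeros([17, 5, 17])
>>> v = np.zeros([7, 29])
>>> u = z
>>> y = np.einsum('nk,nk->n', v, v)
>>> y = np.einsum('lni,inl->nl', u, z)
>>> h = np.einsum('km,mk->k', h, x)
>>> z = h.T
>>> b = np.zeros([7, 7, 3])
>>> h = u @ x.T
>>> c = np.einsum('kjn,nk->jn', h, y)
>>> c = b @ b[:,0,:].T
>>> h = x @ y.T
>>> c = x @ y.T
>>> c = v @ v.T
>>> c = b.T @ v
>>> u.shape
(17, 5, 17)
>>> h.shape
(5, 5)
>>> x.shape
(5, 17)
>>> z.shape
(17,)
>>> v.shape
(7, 29)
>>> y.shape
(5, 17)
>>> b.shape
(7, 7, 3)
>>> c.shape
(3, 7, 29)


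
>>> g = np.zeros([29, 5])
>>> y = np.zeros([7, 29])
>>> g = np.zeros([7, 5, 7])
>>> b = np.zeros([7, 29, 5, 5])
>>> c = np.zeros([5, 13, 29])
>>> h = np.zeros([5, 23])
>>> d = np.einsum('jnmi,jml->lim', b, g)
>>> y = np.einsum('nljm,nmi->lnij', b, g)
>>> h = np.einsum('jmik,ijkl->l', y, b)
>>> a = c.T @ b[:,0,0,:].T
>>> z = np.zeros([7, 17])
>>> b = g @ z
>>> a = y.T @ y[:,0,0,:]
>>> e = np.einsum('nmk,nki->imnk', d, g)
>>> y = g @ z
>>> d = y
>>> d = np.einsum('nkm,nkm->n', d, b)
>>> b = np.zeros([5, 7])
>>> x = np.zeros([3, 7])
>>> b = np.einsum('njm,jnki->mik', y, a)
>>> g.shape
(7, 5, 7)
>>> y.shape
(7, 5, 17)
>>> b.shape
(17, 5, 7)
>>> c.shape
(5, 13, 29)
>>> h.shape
(5,)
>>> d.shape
(7,)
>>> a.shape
(5, 7, 7, 5)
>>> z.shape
(7, 17)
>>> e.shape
(7, 5, 7, 5)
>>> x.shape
(3, 7)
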